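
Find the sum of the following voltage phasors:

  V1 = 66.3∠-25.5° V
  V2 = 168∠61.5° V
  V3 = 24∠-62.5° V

Step 1 — Convert each phasor to rectangular form:
  V1 = 66.3·(cos(-25.5°) + j·sin(-25.5°)) = 59.84 - j28.54 V
  V2 = 168·(cos(61.5°) + j·sin(61.5°)) = 80.16 + j147.6 V
  V3 = 24·(cos(-62.5°) + j·sin(-62.5°)) = 11.08 - j21.29 V
Step 2 — Sum components: V_total = 151.1 + j97.81 V.
Step 3 — Convert to polar: |V_total| = 180 V, ∠V_total = 32.9°.

V_total = 180∠32.9° V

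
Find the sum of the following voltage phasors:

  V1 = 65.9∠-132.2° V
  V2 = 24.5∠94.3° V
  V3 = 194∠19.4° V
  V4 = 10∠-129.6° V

Step 1 — Convert each phasor to rectangular form:
  V1 = 65.9·(cos(-132.2°) + j·sin(-132.2°)) = -44.27 - j48.82 V
  V2 = 24.5·(cos(94.3°) + j·sin(94.3°)) = -1.837 + j24.43 V
  V3 = 194·(cos(19.4°) + j·sin(19.4°)) = 183 + j64.44 V
  V4 = 10·(cos(-129.6°) + j·sin(-129.6°)) = -6.374 - j7.705 V
Step 2 — Sum components: V_total = 130.5 + j32.35 V.
Step 3 — Convert to polar: |V_total| = 134.5 V, ∠V_total = 13.9°.

V_total = 134.5∠13.9° V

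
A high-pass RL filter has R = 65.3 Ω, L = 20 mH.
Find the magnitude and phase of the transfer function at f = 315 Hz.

Step 1 — Angular frequency: ω = 2π·315 = 1979 rad/s.
Step 2 — Transfer function: H(jω) = jωL/(R + jωL).
Step 3 — Numerator jωL = j·39.58; denominator R + jωL = 65.3 + j39.58.
Step 4 — H = 0.2687 + j0.4433.
Step 5 — Magnitude: |H| = 0.5184 (-5.7 dB); phase: φ = 58.8°.

|H| = 0.5184 (-5.7 dB), φ = 58.8°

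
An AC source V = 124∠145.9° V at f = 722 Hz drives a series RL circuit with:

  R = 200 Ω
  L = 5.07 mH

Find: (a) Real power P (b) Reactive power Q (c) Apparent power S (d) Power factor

Step 1 — Angular frequency: ω = 2π·f = 2π·722 = 4536 rad/s.
Step 2 — Component impedances:
  R: Z = R = 200 Ω
  L: Z = jωL = j·4536·0.00507 = 0 + j23 Ω
Step 3 — Series combination: Z_total = R + L = 200 + j23 Ω = 201.3∠6.6° Ω.
Step 4 — Source phasor: V = 124∠145.9° V = -102.7 + j69.52 V.
Step 5 — Current: I = V / Z = -0.4672 + j0.4013 A = 0.6159∠139.3° A.
Step 6 — Complex power: S = V·I* = 75.88 + j8.726 VA.
Step 7 — Real power: P = Re(S) = 75.88 W.
Step 8 — Reactive power: Q = Im(S) = 8.726 VAR.
Step 9 — Apparent power: |S| = 76.38 VA.
Step 10 — Power factor: PF = P/|S| = 0.9935 (lagging).

(a) P = 75.88 W  (b) Q = 8.726 VAR  (c) S = 76.38 VA  (d) PF = 0.9935 (lagging)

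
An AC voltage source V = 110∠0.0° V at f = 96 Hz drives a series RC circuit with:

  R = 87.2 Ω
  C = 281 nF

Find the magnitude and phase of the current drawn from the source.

Step 1 — Angular frequency: ω = 2π·f = 2π·96 = 603.2 rad/s.
Step 2 — Component impedances:
  R: Z = R = 87.2 Ω
  C: Z = 1/(jωC) = -j/(ω·C) = 0 - j5900 Ω
Step 3 — Series combination: Z_total = R + C = 87.2 - j5900 Ω = 5901∠-89.2° Ω.
Step 4 — Source phasor: V = 110∠0.0° V = 110 V.
Step 5 — Ohm's law: I = V / Z_total = (110) / (87.2 - j5900) = 0.0002755 + j0.01864 A.
Step 6 — Convert to polar: |I| = 0.01864 A, ∠I = 89.2°.

I = 0.01864∠89.2° A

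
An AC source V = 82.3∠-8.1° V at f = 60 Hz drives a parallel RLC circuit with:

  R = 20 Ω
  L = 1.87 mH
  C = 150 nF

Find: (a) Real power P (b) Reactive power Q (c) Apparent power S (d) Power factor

Step 1 — Angular frequency: ω = 2π·f = 2π·60 = 377 rad/s.
Step 2 — Component impedances:
  R: Z = R = 20 Ω
  L: Z = jωL = j·377·0.00187 = 0 + j0.705 Ω
  C: Z = 1/(jωC) = -j/(ω·C) = 0 - j1.768e+04 Ω
Step 3 — Parallel combination: 1/Z_total = 1/R + 1/L + 1/C; Z_total = 0.02482 + j0.7041 Ω = 0.7046∠88.0° Ω.
Step 4 — Source phasor: V = 82.3∠-8.1° V = 81.48 - j11.6 V.
Step 5 — Current: I = V / Z = -12.37 - j116.2 A = 116.8∠-96.1° A.
Step 6 — Complex power: S = V·I* = 338.7 + j9607 VA.
Step 7 — Real power: P = Re(S) = 338.7 W.
Step 8 — Reactive power: Q = Im(S) = 9607 VAR.
Step 9 — Apparent power: |S| = 9613 VA.
Step 10 — Power factor: PF = P/|S| = 0.03523 (lagging).

(a) P = 338.7 W  (b) Q = 9607 VAR  (c) S = 9613 VA  (d) PF = 0.03523 (lagging)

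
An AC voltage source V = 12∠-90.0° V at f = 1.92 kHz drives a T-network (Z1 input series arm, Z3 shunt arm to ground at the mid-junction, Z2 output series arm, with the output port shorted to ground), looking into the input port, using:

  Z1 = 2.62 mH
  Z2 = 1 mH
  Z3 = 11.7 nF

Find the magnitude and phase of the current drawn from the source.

Step 1 — Angular frequency: ω = 2π·f = 2π·1920 = 1.206e+04 rad/s.
Step 2 — Component impedances:
  Z1: Z = jωL = j·1.206e+04·0.00262 = 0 + j31.61 Ω
  Z2: Z = jωL = j·1.206e+04·0.001 = 0 + j12.06 Ω
  Z3: Z = 1/(jωC) = -j/(ω·C) = 0 - j7085 Ω
Step 3 — With the output port shorted to ground, the output series arm Z2 runs from the junction to ground; the shunt arm Z3 also runs from the junction to ground. They appear in parallel: Z3 || Z2 = 0 + j12.08 Ω.
Step 4 — Series with input arm Z1: Z_in = Z1 + (Z3 || Z2) = 0 + j43.69 Ω = 43.69∠90.0° Ω.
Step 5 — Source phasor: V = 12∠-90.0° V = 0 - j12 V.
Step 6 — Ohm's law: I = V / Z_total = (0 - j12) / (0 + j43.69) = -0.2747 A.
Step 7 — Convert to polar: |I| = 0.2747 A, ∠I = -180.0°.

I = 0.2747∠-180.0° A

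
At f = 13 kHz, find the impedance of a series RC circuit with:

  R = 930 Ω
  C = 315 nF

Step 1 — Angular frequency: ω = 2π·f = 2π·1.3e+04 = 8.168e+04 rad/s.
Step 2 — Component impedances:
  R: Z = R = 930 Ω
  C: Z = 1/(jωC) = -j/(ω·C) = 0 - j38.87 Ω
Step 3 — Series combination: Z_total = R + C = 930 - j38.87 Ω = 930.8∠-2.4° Ω.

Z = 930 - j38.87 Ω = 930.8∠-2.4° Ω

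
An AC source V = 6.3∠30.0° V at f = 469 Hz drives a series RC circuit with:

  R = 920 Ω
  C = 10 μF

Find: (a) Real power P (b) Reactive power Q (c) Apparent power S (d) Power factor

Step 1 — Angular frequency: ω = 2π·f = 2π·469 = 2947 rad/s.
Step 2 — Component impedances:
  R: Z = R = 920 Ω
  C: Z = 1/(jωC) = -j/(ω·C) = 0 - j33.93 Ω
Step 3 — Series combination: Z_total = R + C = 920 - j33.93 Ω = 920.6∠-2.1° Ω.
Step 4 — Source phasor: V = 6.3∠30.0° V = 5.456 + j3.15 V.
Step 5 — Current: I = V / Z = 0.005796 + j0.003638 A = 0.006843∠32.1° A.
Step 6 — Complex power: S = V·I* = 0.04308 - j0.001589 VA.
Step 7 — Real power: P = Re(S) = 0.04308 W.
Step 8 — Reactive power: Q = Im(S) = -0.001589 VAR.
Step 9 — Apparent power: |S| = 0.04311 VA.
Step 10 — Power factor: PF = P/|S| = 0.9993 (leading).

(a) P = 0.04308 W  (b) Q = -0.001589 VAR  (c) S = 0.04311 VA  (d) PF = 0.9993 (leading)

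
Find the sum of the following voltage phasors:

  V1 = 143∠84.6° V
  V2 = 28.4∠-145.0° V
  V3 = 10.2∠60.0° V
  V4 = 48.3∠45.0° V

Step 1 — Convert each phasor to rectangular form:
  V1 = 143·(cos(84.6°) + j·sin(84.6°)) = 13.46 + j142.4 V
  V2 = 28.4·(cos(-145.0°) + j·sin(-145.0°)) = -23.26 - j16.29 V
  V3 = 10.2·(cos(60.0°) + j·sin(60.0°)) = 5.1 + j8.833 V
  V4 = 48.3·(cos(45.0°) + j·sin(45.0°)) = 34.15 + j34.15 V
Step 2 — Sum components: V_total = 29.45 + j169.1 V.
Step 3 — Convert to polar: |V_total| = 171.6 V, ∠V_total = 80.1°.

V_total = 171.6∠80.1° V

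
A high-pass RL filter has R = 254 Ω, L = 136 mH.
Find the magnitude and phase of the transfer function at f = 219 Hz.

Step 1 — Angular frequency: ω = 2π·219 = 1376 rad/s.
Step 2 — Transfer function: H(jω) = jωL/(R + jωL).
Step 3 — Numerator jωL = j·187.1; denominator R + jωL = 254 + j187.1.
Step 4 — H = 0.3518 + j0.4775.
Step 5 — Magnitude: |H| = 0.5932 (-4.5 dB); phase: φ = 53.6°.

|H| = 0.5932 (-4.5 dB), φ = 53.6°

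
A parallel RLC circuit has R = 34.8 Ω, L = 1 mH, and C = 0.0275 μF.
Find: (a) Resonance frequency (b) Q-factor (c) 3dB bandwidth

Step 1 — Resonance: ω₀ = 1/√(LC) = 1/√(0.001·2.75e-08) = 1.907e+05 rad/s.
Step 2 — f₀ = ω₀/(2π) = 3.035e+04 Hz.
Step 3 — Parallel Q: Q = R/(ω₀L) = 34.8/(1.907e+05·0.001) = 0.1825.
Step 4 — Bandwidth: Δω = ω₀/Q = 1.045e+06 rad/s; BW = Δω/(2π) = 1.663e+05 Hz.

(a) f₀ = 3.035e+04 Hz  (b) Q = 0.1825  (c) BW = 1.663e+05 Hz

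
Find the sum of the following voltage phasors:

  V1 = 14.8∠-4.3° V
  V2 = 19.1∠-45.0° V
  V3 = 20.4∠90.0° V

Step 1 — Convert each phasor to rectangular form:
  V1 = 14.8·(cos(-4.3°) + j·sin(-4.3°)) = 14.76 - j1.11 V
  V2 = 19.1·(cos(-45.0°) + j·sin(-45.0°)) = 13.51 - j13.51 V
  V3 = 20.4·(cos(90.0°) + j·sin(90.0°)) = 0 + j20.4 V
Step 2 — Sum components: V_total = 28.26 + j5.785 V.
Step 3 — Convert to polar: |V_total| = 28.85 V, ∠V_total = 11.6°.

V_total = 28.85∠11.6° V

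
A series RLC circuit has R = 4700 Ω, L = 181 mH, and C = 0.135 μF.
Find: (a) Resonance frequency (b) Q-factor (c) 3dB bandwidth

Step 1 — Resonance: ω₀ = 1/√(LC) = 1/√(0.181·1.35e-07) = 6397 rad/s.
Step 2 — f₀ = ω₀/(2π) = 1018 Hz.
Step 3 — Series Q: Q = ω₀L/R = 6397·0.181/4700 = 0.2464.
Step 4 — Bandwidth: Δω = ω₀/Q = 2.597e+04 rad/s; BW = Δω/(2π) = 4133 Hz.

(a) f₀ = 1018 Hz  (b) Q = 0.2464  (c) BW = 4133 Hz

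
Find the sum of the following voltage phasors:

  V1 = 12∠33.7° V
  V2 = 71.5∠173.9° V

Step 1 — Convert each phasor to rectangular form:
  V1 = 12·(cos(33.7°) + j·sin(33.7°)) = 9.983 + j6.658 V
  V2 = 71.5·(cos(173.9°) + j·sin(173.9°)) = -71.1 + j7.598 V
Step 2 — Sum components: V_total = -61.11 + j14.26 V.
Step 3 — Convert to polar: |V_total| = 62.75 V, ∠V_total = 166.9°.

V_total = 62.75∠166.9° V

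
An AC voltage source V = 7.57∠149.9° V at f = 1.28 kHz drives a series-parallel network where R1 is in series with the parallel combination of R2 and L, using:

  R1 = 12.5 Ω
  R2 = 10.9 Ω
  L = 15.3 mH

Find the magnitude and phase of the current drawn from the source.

Step 1 — Angular frequency: ω = 2π·f = 2π·1280 = 8042 rad/s.
Step 2 — Component impedances:
  R1: Z = R = 12.5 Ω
  R2: Z = R = 10.9 Ω
  L: Z = jωL = j·8042·0.0153 = 0 + j123 Ω
Step 3 — Parallel branch: R2 || L = 1/(1/R2 + 1/L) = 10.82 + j0.958 Ω.
Step 4 — Series with R1: Z_total = R1 + (R2 || L) = 23.32 + j0.958 Ω = 23.33∠2.4° Ω.
Step 5 — Source phasor: V = 7.57∠149.9° V = -6.549 + j3.796 V.
Step 6 — Ohm's law: I = V / Z_total = (-6.549 + j3.796) / (23.32 + j0.958) = -0.2737 + j0.1741 A.
Step 7 — Convert to polar: |I| = 0.3244 A, ∠I = 147.5°.

I = 0.3244∠147.5° A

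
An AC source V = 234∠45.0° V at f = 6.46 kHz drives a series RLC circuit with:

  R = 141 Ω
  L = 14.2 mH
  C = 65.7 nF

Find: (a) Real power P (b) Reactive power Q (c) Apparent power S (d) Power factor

Step 1 — Angular frequency: ω = 2π·f = 2π·6460 = 4.059e+04 rad/s.
Step 2 — Component impedances:
  R: Z = R = 141 Ω
  L: Z = jωL = j·4.059e+04·0.0142 = 0 + j576.4 Ω
  C: Z = 1/(jωC) = -j/(ω·C) = 0 - j375 Ω
Step 3 — Series combination: Z_total = R + L + C = 141 + j201.4 Ω = 245.8∠55.0° Ω.
Step 4 — Source phasor: V = 234∠45.0° V = 165.5 + j165.5 V.
Step 5 — Current: I = V / Z = 0.9374 - j0.1653 A = 0.9519∠-10.0° A.
Step 6 — Complex power: S = V·I* = 127.8 + j182.5 VA.
Step 7 — Real power: P = Re(S) = 127.8 W.
Step 8 — Reactive power: Q = Im(S) = 182.5 VAR.
Step 9 — Apparent power: |S| = 222.7 VA.
Step 10 — Power factor: PF = P/|S| = 0.5736 (lagging).

(a) P = 127.8 W  (b) Q = 182.5 VAR  (c) S = 222.7 VA  (d) PF = 0.5736 (lagging)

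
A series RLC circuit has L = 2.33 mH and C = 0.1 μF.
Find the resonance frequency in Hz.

Step 1 — Resonance condition Im(Z)=0 gives ω₀ = 1/√(LC).
Step 2 — ω₀ = 1/√(0.00233·1e-07) = 6.551e+04 rad/s.
Step 3 — f₀ = ω₀/(2π) = 1.043e+04 Hz.

f₀ = 1.043e+04 Hz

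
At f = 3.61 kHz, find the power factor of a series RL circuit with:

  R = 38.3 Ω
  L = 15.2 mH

Step 1 — Angular frequency: ω = 2π·f = 2π·3610 = 2.268e+04 rad/s.
Step 2 — Component impedances:
  R: Z = R = 38.3 Ω
  L: Z = jωL = j·2.268e+04·0.0152 = 0 + j344.8 Ω
Step 3 — Series combination: Z_total = R + L = 38.3 + j344.8 Ω = 346.9∠83.7° Ω.
Step 4 — Power factor: PF = cos(φ) = Re(Z)/|Z| = 38.3/346.9 = 0.1104.
Step 5 — Type: Im(Z) = 344.8 ⇒ lagging (phase φ = 83.7°).

PF = 0.1104 (lagging, φ = 83.7°)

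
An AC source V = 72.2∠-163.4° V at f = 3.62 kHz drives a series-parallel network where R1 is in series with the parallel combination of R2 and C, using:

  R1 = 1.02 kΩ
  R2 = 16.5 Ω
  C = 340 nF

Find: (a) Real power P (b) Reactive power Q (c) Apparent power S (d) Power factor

Step 1 — Angular frequency: ω = 2π·f = 2π·3620 = 2.275e+04 rad/s.
Step 2 — Component impedances:
  R1: Z = R = 1020 Ω
  R2: Z = R = 16.5 Ω
  C: Z = 1/(jωC) = -j/(ω·C) = 0 - j129.3 Ω
Step 3 — Parallel branch: R2 || C = 1/(1/R2 + 1/C) = 16.24 - j2.072 Ω.
Step 4 — Series with R1: Z_total = R1 + (R2 || C) = 1036 - j2.072 Ω = 1036∠-0.1° Ω.
Step 5 — Source phasor: V = 72.2∠-163.4° V = -69.19 - j20.63 V.
Step 6 — Current: I = V / Z = -0.06673 - j0.02004 A = 0.06968∠-163.3° A.
Step 7 — Complex power: S = V·I* = 5.031 - j0.01006 VA.
Step 8 — Real power: P = Re(S) = 5.031 W.
Step 9 — Reactive power: Q = Im(S) = -0.01006 VAR.
Step 10 — Apparent power: |S| = 5.031 VA.
Step 11 — Power factor: PF = P/|S| = 1 (leading).

(a) P = 5.031 W  (b) Q = -0.01006 VAR  (c) S = 5.031 VA  (d) PF = 1 (leading)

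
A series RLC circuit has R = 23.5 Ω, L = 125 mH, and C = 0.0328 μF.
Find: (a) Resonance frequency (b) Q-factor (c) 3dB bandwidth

Step 1 — Resonance: ω₀ = 1/√(LC) = 1/√(0.125·3.28e-08) = 1.562e+04 rad/s.
Step 2 — f₀ = ω₀/(2π) = 2486 Hz.
Step 3 — Series Q: Q = ω₀L/R = 1.562e+04·0.125/23.5 = 83.07.
Step 4 — Bandwidth: Δω = ω₀/Q = 188 rad/s; BW = Δω/(2π) = 29.92 Hz.

(a) f₀ = 2486 Hz  (b) Q = 83.07  (c) BW = 29.92 Hz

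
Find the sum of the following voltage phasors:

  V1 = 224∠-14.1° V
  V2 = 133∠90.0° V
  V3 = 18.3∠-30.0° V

Step 1 — Convert each phasor to rectangular form:
  V1 = 224·(cos(-14.1°) + j·sin(-14.1°)) = 217.3 - j54.57 V
  V2 = 133·(cos(90.0°) + j·sin(90.0°)) = 0 + j133 V
  V3 = 18.3·(cos(-30.0°) + j·sin(-30.0°)) = 15.85 - j9.15 V
Step 2 — Sum components: V_total = 233.1 + j69.28 V.
Step 3 — Convert to polar: |V_total| = 243.2 V, ∠V_total = 16.6°.

V_total = 243.2∠16.6° V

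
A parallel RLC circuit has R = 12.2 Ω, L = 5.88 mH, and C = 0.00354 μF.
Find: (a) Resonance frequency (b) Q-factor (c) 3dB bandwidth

Step 1 — Resonance: ω₀ = 1/√(LC) = 1/√(0.00588·3.54e-09) = 2.192e+05 rad/s.
Step 2 — f₀ = ω₀/(2π) = 3.488e+04 Hz.
Step 3 — Parallel Q: Q = R/(ω₀L) = 12.2/(2.192e+05·0.00588) = 0.009466.
Step 4 — Bandwidth: Δω = ω₀/Q = 2.315e+07 rad/s; BW = Δω/(2π) = 3.685e+06 Hz.

(a) f₀ = 3.488e+04 Hz  (b) Q = 0.009466  (c) BW = 3.685e+06 Hz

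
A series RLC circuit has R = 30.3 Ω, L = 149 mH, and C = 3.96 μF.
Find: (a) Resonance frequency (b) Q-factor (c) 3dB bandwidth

Step 1 — Resonance: ω₀ = 1/√(LC) = 1/√(0.149·3.96e-06) = 1302 rad/s.
Step 2 — f₀ = ω₀/(2π) = 207.2 Hz.
Step 3 — Series Q: Q = ω₀L/R = 1302·0.149/30.3 = 6.402.
Step 4 — Bandwidth: Δω = ω₀/Q = 203.4 rad/s; BW = Δω/(2π) = 32.37 Hz.

(a) f₀ = 207.2 Hz  (b) Q = 6.402  (c) BW = 32.37 Hz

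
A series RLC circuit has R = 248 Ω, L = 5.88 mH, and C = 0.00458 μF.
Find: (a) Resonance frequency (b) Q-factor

Step 1 — Resonance condition Im(Z)=0 gives ω₀ = 1/√(LC).
Step 2 — ω₀ = 1/√(0.00588·4.58e-09) = 1.927e+05 rad/s.
Step 3 — f₀ = ω₀/(2π) = 3.067e+04 Hz.
Step 4 — Series Q: Q = ω₀L/R = 1.927e+05·0.00588/248 = 4.569.

(a) f₀ = 3.067e+04 Hz  (b) Q = 4.569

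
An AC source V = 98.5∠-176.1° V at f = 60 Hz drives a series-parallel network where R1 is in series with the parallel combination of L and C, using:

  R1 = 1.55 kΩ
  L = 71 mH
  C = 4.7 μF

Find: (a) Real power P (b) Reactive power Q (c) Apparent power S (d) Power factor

Step 1 — Angular frequency: ω = 2π·f = 2π·60 = 377 rad/s.
Step 2 — Component impedances:
  R1: Z = R = 1550 Ω
  L: Z = jωL = j·377·0.071 = 0 + j26.77 Ω
  C: Z = 1/(jωC) = -j/(ω·C) = 0 - j564.4 Ω
Step 3 — Parallel branch: L || C = 1/(1/L + 1/C) = 0 + j28.1 Ω.
Step 4 — Series with R1: Z_total = R1 + (L || C) = 1550 + j28.1 Ω = 1550∠1.0° Ω.
Step 5 — Source phasor: V = 98.5∠-176.1° V = -98.27 - j6.7 V.
Step 6 — Current: I = V / Z = -0.06346 - j0.003172 A = 0.06354∠-177.1° A.
Step 7 — Complex power: S = V·I* = 6.257 + j0.1134 VA.
Step 8 — Real power: P = Re(S) = 6.257 W.
Step 9 — Reactive power: Q = Im(S) = 0.1134 VAR.
Step 10 — Apparent power: |S| = 6.258 VA.
Step 11 — Power factor: PF = P/|S| = 0.9998 (lagging).

(a) P = 6.257 W  (b) Q = 0.1134 VAR  (c) S = 6.258 VA  (d) PF = 0.9998 (lagging)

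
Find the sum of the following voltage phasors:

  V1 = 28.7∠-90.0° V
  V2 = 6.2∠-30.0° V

Step 1 — Convert each phasor to rectangular form:
  V1 = 28.7·(cos(-90.0°) + j·sin(-90.0°)) = 0 - j28.7 V
  V2 = 6.2·(cos(-30.0°) + j·sin(-30.0°)) = 5.369 - j3.1 V
Step 2 — Sum components: V_total = 5.369 - j31.8 V.
Step 3 — Convert to polar: |V_total| = 32.25 V, ∠V_total = -80.4°.

V_total = 32.25∠-80.4° V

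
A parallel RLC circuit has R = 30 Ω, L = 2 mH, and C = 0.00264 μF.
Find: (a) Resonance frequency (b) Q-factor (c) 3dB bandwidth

Step 1 — Resonance: ω₀ = 1/√(LC) = 1/√(0.002·2.64e-09) = 4.352e+05 rad/s.
Step 2 — f₀ = ω₀/(2π) = 6.926e+04 Hz.
Step 3 — Parallel Q: Q = R/(ω₀L) = 30/(4.352e+05·0.002) = 0.03447.
Step 4 — Bandwidth: Δω = ω₀/Q = 1.263e+07 rad/s; BW = Δω/(2π) = 2.01e+06 Hz.

(a) f₀ = 6.926e+04 Hz  (b) Q = 0.03447  (c) BW = 2.01e+06 Hz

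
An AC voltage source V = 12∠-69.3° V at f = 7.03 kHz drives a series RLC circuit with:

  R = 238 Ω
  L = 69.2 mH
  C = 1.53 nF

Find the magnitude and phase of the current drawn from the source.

Step 1 — Angular frequency: ω = 2π·f = 2π·7030 = 4.417e+04 rad/s.
Step 2 — Component impedances:
  R: Z = R = 238 Ω
  L: Z = jωL = j·4.417e+04·0.0692 = 0 + j3057 Ω
  C: Z = 1/(jωC) = -j/(ω·C) = 0 - j1.48e+04 Ω
Step 3 — Series combination: Z_total = R + L + C = 238 - j1.174e+04 Ω = 1.174e+04∠-88.8° Ω.
Step 4 — Source phasor: V = 12∠-69.3° V = 4.242 - j11.23 V.
Step 5 — Ohm's law: I = V / Z_total = (4.242 - j11.23) / (238 - j1.174e+04) = 0.0009631 + j0.0003418 A.
Step 6 — Convert to polar: |I| = 0.001022 A, ∠I = 19.5°.

I = 0.001022∠19.5° A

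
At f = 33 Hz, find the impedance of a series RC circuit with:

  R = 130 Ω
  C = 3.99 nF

Step 1 — Angular frequency: ω = 2π·f = 2π·33 = 207.3 rad/s.
Step 2 — Component impedances:
  R: Z = R = 130 Ω
  C: Z = 1/(jωC) = -j/(ω·C) = 0 - j1.209e+06 Ω
Step 3 — Series combination: Z_total = R + C = 130 - j1.209e+06 Ω = 1.209e+06∠-90.0° Ω.

Z = 130 - j1.209e+06 Ω = 1.209e+06∠-90.0° Ω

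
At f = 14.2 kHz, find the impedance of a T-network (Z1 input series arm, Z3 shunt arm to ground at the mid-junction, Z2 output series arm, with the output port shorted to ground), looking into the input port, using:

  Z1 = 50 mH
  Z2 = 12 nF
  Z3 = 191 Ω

Step 1 — Angular frequency: ω = 2π·f = 2π·1.42e+04 = 8.922e+04 rad/s.
Step 2 — Component impedances:
  Z1: Z = jωL = j·8.922e+04·0.05 = 0 + j4461 Ω
  Z2: Z = 1/(jωC) = -j/(ω·C) = 0 - j934 Ω
  Z3: Z = R = 191 Ω
Step 3 — With the output port shorted to ground, the output series arm Z2 runs from the junction to ground; the shunt arm Z3 also runs from the junction to ground. They appear in parallel: Z3 || Z2 = 183.3 - j37.49 Ω.
Step 4 — Series with input arm Z1: Z_in = Z1 + (Z3 || Z2) = 183.3 + j4424 Ω = 4427∠87.6° Ω.

Z = 183.3 + j4424 Ω = 4427∠87.6° Ω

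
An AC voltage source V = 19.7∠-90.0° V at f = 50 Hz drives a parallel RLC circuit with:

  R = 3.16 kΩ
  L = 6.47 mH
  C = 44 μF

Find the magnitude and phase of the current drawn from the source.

Step 1 — Angular frequency: ω = 2π·f = 2π·50 = 314.2 rad/s.
Step 2 — Component impedances:
  R: Z = R = 3160 Ω
  L: Z = jωL = j·314.2·0.00647 = 0 + j2.033 Ω
  C: Z = 1/(jωC) = -j/(ω·C) = 0 - j72.34 Ω
Step 3 — Parallel combination: 1/Z_total = 1/R + 1/L + 1/C; Z_total = 0.001384 + j2.091 Ω = 2.091∠90.0° Ω.
Step 4 — Source phasor: V = 19.7∠-90.0° V = 0 - j19.7 V.
Step 5 — Ohm's law: I = V / Z_total = (0 - j19.7) / (0.001384 + j2.091) = -9.42 - j0.006234 A.
Step 6 — Convert to polar: |I| = 9.42 A, ∠I = -180.0°.

I = 9.42∠-180.0° A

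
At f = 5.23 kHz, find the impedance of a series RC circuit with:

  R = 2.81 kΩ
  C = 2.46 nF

Step 1 — Angular frequency: ω = 2π·f = 2π·5230 = 3.286e+04 rad/s.
Step 2 — Component impedances:
  R: Z = R = 2810 Ω
  C: Z = 1/(jωC) = -j/(ω·C) = 0 - j1.237e+04 Ω
Step 3 — Series combination: Z_total = R + C = 2810 - j1.237e+04 Ω = 1.269e+04∠-77.2° Ω.

Z = 2810 - j1.237e+04 Ω = 1.269e+04∠-77.2° Ω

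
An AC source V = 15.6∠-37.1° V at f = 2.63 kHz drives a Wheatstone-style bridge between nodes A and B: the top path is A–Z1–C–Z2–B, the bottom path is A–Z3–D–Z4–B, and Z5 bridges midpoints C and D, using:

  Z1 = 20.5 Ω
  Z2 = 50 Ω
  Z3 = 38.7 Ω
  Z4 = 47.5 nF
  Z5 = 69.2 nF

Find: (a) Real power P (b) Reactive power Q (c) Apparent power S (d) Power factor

Step 1 — Angular frequency: ω = 2π·f = 2π·2630 = 1.652e+04 rad/s.
Step 2 — Component impedances:
  Z1: Z = R = 20.5 Ω
  Z2: Z = R = 50 Ω
  Z3: Z = R = 38.7 Ω
  Z4: Z = 1/(jωC) = -j/(ω·C) = 0 - j1274 Ω
  Z5: Z = 1/(jωC) = -j/(ω·C) = 0 - j874.5 Ω
Step 3 — Bridge requires nodal analysis (the Z5 bridge couples midpoints C and D, so the two paths cannot be reduced to a simple series/parallel combination). Setting node B to ground and injecting 1 A at node A, the 3-node admittance system at A, C, D solves to V_A = Z_AB = 69.99 - j4.315 Ω = 70.12∠-3.5° Ω.
Step 4 — Source phasor: V = 15.6∠-37.1° V = 12.44 - j9.41 V.
Step 5 — Current: I = V / Z = 0.1854 - j0.123 A = 0.2225∠-33.6° A.
Step 6 — Complex power: S = V·I* = 3.464 - j0.2136 VA.
Step 7 — Real power: P = Re(S) = 3.464 W.
Step 8 — Reactive power: Q = Im(S) = -0.2136 VAR.
Step 9 — Apparent power: |S| = 3.471 VA.
Step 10 — Power factor: PF = P/|S| = 0.9981 (leading).

(a) P = 3.464 W  (b) Q = -0.2136 VAR  (c) S = 3.471 VA  (d) PF = 0.9981 (leading)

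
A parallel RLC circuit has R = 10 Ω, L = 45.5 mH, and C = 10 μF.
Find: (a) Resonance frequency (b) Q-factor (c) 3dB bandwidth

Step 1 — Resonance: ω₀ = 1/√(LC) = 1/√(0.0455·1e-05) = 1482 rad/s.
Step 2 — f₀ = ω₀/(2π) = 235.9 Hz.
Step 3 — Parallel Q: Q = R/(ω₀L) = 10/(1482·0.0455) = 0.1482.
Step 4 — Bandwidth: Δω = ω₀/Q = 1e+04 rad/s; BW = Δω/(2π) = 1592 Hz.

(a) f₀ = 235.9 Hz  (b) Q = 0.1482  (c) BW = 1592 Hz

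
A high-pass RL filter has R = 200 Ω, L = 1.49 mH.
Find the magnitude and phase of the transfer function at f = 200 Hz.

Step 1 — Angular frequency: ω = 2π·200 = 1257 rad/s.
Step 2 — Transfer function: H(jω) = jωL/(R + jωL).
Step 3 — Numerator jωL = j·1.872; denominator R + jωL = 200 + j1.872.
Step 4 — H = 8.764e-05 + j0.009361.
Step 5 — Magnitude: |H| = 0.009362 (-40.6 dB); phase: φ = 89.5°.

|H| = 0.009362 (-40.6 dB), φ = 89.5°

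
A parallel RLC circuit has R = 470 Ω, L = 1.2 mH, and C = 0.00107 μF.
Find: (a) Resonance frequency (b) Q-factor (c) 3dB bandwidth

Step 1 — Resonance: ω₀ = 1/√(LC) = 1/√(0.0012·1.07e-09) = 8.825e+05 rad/s.
Step 2 — f₀ = ω₀/(2π) = 1.405e+05 Hz.
Step 3 — Parallel Q: Q = R/(ω₀L) = 470/(8.825e+05·0.0012) = 0.4438.
Step 4 — Bandwidth: Δω = ω₀/Q = 1.988e+06 rad/s; BW = Δω/(2π) = 3.165e+05 Hz.

(a) f₀ = 1.405e+05 Hz  (b) Q = 0.4438  (c) BW = 3.165e+05 Hz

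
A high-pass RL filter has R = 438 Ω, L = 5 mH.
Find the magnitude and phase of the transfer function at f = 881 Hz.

Step 1 — Angular frequency: ω = 2π·881 = 5535 rad/s.
Step 2 — Transfer function: H(jω) = jωL/(R + jωL).
Step 3 — Numerator jωL = j·27.68; denominator R + jωL = 438 + j27.68.
Step 4 — H = 0.003977 + j0.06294.
Step 5 — Magnitude: |H| = 0.06306 (-24.0 dB); phase: φ = 86.4°.

|H| = 0.06306 (-24.0 dB), φ = 86.4°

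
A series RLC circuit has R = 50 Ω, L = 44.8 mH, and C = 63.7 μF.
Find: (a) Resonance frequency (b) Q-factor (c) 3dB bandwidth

Step 1 — Resonance: ω₀ = 1/√(LC) = 1/√(0.0448·6.37e-05) = 592 rad/s.
Step 2 — f₀ = ω₀/(2π) = 94.21 Hz.
Step 3 — Series Q: Q = ω₀L/R = 592·0.0448/50 = 0.5304.
Step 4 — Bandwidth: Δω = ω₀/Q = 1116 rad/s; BW = Δω/(2π) = 177.6 Hz.

(a) f₀ = 94.21 Hz  (b) Q = 0.5304  (c) BW = 177.6 Hz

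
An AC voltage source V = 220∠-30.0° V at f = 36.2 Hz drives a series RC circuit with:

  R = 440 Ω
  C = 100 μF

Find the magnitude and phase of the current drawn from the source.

Step 1 — Angular frequency: ω = 2π·f = 2π·36.2 = 227.5 rad/s.
Step 2 — Component impedances:
  R: Z = R = 440 Ω
  C: Z = 1/(jωC) = -j/(ω·C) = 0 - j43.97 Ω
Step 3 — Series combination: Z_total = R + C = 440 - j43.97 Ω = 442.2∠-5.7° Ω.
Step 4 — Source phasor: V = 220∠-30.0° V = 190.5 - j110 V.
Step 5 — Ohm's law: I = V / Z_total = (190.5 - j110) / (440 - j43.97) = 0.4535 - j0.2047 A.
Step 6 — Convert to polar: |I| = 0.4975 A, ∠I = -24.3°.

I = 0.4975∠-24.3° A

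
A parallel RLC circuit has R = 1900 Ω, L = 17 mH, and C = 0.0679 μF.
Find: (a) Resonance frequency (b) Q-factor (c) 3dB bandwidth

Step 1 — Resonance: ω₀ = 1/√(LC) = 1/√(0.017·6.79e-08) = 2.943e+04 rad/s.
Step 2 — f₀ = ω₀/(2π) = 4684 Hz.
Step 3 — Parallel Q: Q = R/(ω₀L) = 1900/(2.943e+04·0.017) = 3.797.
Step 4 — Bandwidth: Δω = ω₀/Q = 7751 rad/s; BW = Δω/(2π) = 1234 Hz.

(a) f₀ = 4684 Hz  (b) Q = 3.797  (c) BW = 1234 Hz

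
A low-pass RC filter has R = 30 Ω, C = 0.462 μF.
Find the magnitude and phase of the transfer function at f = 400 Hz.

Step 1 — Angular frequency: ω = 2π·400 = 2513 rad/s.
Step 2 — Transfer function: H(jω) = 1/(1 + jωRC).
Step 3 — Denominator: 1 + jωRC = 1 + j·2513·30·4.62e-07 = 1 + j0.03483.
Step 4 — H = 0.9988 - j0.03479.
Step 5 — Magnitude: |H| = 0.9994 (-0.0 dB); phase: φ = -2.0°.

|H| = 0.9994 (-0.0 dB), φ = -2.0°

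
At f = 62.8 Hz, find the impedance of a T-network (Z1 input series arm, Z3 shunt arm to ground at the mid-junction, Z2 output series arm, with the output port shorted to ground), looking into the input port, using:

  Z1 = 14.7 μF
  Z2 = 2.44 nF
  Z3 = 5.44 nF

Step 1 — Angular frequency: ω = 2π·f = 2π·62.8 = 394.6 rad/s.
Step 2 — Component impedances:
  Z1: Z = 1/(jωC) = -j/(ω·C) = 0 - j172.4 Ω
  Z2: Z = 1/(jωC) = -j/(ω·C) = 0 - j1.039e+06 Ω
  Z3: Z = 1/(jωC) = -j/(ω·C) = 0 - j4.659e+05 Ω
Step 3 — With the output port shorted to ground, the output series arm Z2 runs from the junction to ground; the shunt arm Z3 also runs from the junction to ground. They appear in parallel: Z3 || Z2 = 0 - j3.216e+05 Ω.
Step 4 — Series with input arm Z1: Z_in = Z1 + (Z3 || Z2) = 0 - j3.218e+05 Ω = 3.218e+05∠-90.0° Ω.

Z = 0 - j3.218e+05 Ω = 3.218e+05∠-90.0° Ω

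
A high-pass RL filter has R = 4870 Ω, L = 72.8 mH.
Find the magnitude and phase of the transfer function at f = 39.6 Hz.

Step 1 — Angular frequency: ω = 2π·39.6 = 248.8 rad/s.
Step 2 — Transfer function: H(jω) = jωL/(R + jωL).
Step 3 — Numerator jωL = j·18.11; denominator R + jωL = 4870 + j18.11.
Step 4 — H = 1.383e-05 + j0.003719.
Step 5 — Magnitude: |H| = 0.003719 (-48.6 dB); phase: φ = 89.8°.

|H| = 0.003719 (-48.6 dB), φ = 89.8°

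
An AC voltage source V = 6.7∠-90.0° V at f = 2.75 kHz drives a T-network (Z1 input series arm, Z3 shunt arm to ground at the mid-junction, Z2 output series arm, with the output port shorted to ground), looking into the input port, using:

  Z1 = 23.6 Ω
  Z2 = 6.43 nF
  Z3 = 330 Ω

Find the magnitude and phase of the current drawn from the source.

Step 1 — Angular frequency: ω = 2π·f = 2π·2750 = 1.728e+04 rad/s.
Step 2 — Component impedances:
  Z1: Z = R = 23.6 Ω
  Z2: Z = 1/(jωC) = -j/(ω·C) = 0 - j9001 Ω
  Z3: Z = R = 330 Ω
Step 3 — With the output port shorted to ground, the output series arm Z2 runs from the junction to ground; the shunt arm Z3 also runs from the junction to ground. They appear in parallel: Z3 || Z2 = 329.6 - j12.08 Ω.
Step 4 — Series with input arm Z1: Z_in = Z1 + (Z3 || Z2) = 353.2 - j12.08 Ω = 353.4∠-2.0° Ω.
Step 5 — Source phasor: V = 6.7∠-90.0° V = 0 - j6.7 V.
Step 6 — Ohm's law: I = V / Z_total = (0 - j6.7) / (353.2 - j12.08) = 0.0006483 - j0.01895 A.
Step 7 — Convert to polar: |I| = 0.01896 A, ∠I = -88.0°.

I = 0.01896∠-88.0° A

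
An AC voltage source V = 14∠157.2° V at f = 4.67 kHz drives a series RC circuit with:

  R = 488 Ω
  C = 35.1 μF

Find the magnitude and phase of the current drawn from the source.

Step 1 — Angular frequency: ω = 2π·f = 2π·4670 = 2.934e+04 rad/s.
Step 2 — Component impedances:
  R: Z = R = 488 Ω
  C: Z = 1/(jωC) = -j/(ω·C) = 0 - j0.9709 Ω
Step 3 — Series combination: Z_total = R + C = 488 - j0.9709 Ω = 488∠-0.1° Ω.
Step 4 — Source phasor: V = 14∠157.2° V = -12.91 + j5.425 V.
Step 5 — Ohm's law: I = V / Z_total = (-12.91 + j5.425) / (488 - j0.9709) = -0.02647 + j0.01106 A.
Step 6 — Convert to polar: |I| = 0.02869 A, ∠I = 157.3°.

I = 0.02869∠157.3° A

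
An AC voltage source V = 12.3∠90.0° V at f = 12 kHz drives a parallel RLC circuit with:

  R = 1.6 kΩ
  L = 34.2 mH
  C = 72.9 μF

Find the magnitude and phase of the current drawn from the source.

Step 1 — Angular frequency: ω = 2π·f = 2π·1.2e+04 = 7.54e+04 rad/s.
Step 2 — Component impedances:
  R: Z = R = 1600 Ω
  L: Z = jωL = j·7.54e+04·0.0342 = 0 + j2579 Ω
  C: Z = 1/(jωC) = -j/(ω·C) = 0 - j0.1819 Ω
Step 3 — Parallel combination: 1/Z_total = 1/R + 1/L + 1/C; Z_total = 2.069e-05 - j0.1819 Ω = 0.1819∠-90.0° Ω.
Step 4 — Source phasor: V = 12.3∠90.0° V = 0 + j12.3 V.
Step 5 — Ohm's law: I = V / Z_total = (0 + j12.3) / (2.069e-05 - j0.1819) = -67.6 + j0.007688 A.
Step 6 — Convert to polar: |I| = 67.6 A, ∠I = 180.0°.

I = 67.6∠180.0° A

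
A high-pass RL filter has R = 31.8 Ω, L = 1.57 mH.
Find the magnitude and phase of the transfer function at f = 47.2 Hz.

Step 1 — Angular frequency: ω = 2π·47.2 = 296.6 rad/s.
Step 2 — Transfer function: H(jω) = jωL/(R + jωL).
Step 3 — Numerator jωL = j·0.4656; denominator R + jωL = 31.8 + j0.4656.
Step 4 — H = 0.0002143 + j0.01464.
Step 5 — Magnitude: |H| = 0.01464 (-36.7 dB); phase: φ = 89.2°.

|H| = 0.01464 (-36.7 dB), φ = 89.2°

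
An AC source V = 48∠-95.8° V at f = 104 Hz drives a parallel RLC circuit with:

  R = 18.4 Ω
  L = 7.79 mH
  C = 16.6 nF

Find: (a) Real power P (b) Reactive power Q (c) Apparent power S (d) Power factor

Step 1 — Angular frequency: ω = 2π·f = 2π·104 = 653.5 rad/s.
Step 2 — Component impedances:
  R: Z = R = 18.4 Ω
  L: Z = jωL = j·653.5·0.00779 = 0 + j5.09 Ω
  C: Z = 1/(jωC) = -j/(ω·C) = 0 - j9.219e+04 Ω
Step 3 — Parallel combination: 1/Z_total = 1/R + 1/L + 1/C; Z_total = 1.308 + j4.729 Ω = 4.906∠74.5° Ω.
Step 4 — Source phasor: V = 48∠-95.8° V = -4.851 - j47.75 V.
Step 5 — Current: I = V / Z = -9.644 - j1.642 A = 9.783∠-170.3° A.
Step 6 — Complex power: S = V·I* = 125.2 + j452.6 VA.
Step 7 — Real power: P = Re(S) = 125.2 W.
Step 8 — Reactive power: Q = Im(S) = 452.6 VAR.
Step 9 — Apparent power: |S| = 469.6 VA.
Step 10 — Power factor: PF = P/|S| = 0.2666 (lagging).

(a) P = 125.2 W  (b) Q = 452.6 VAR  (c) S = 469.6 VA  (d) PF = 0.2666 (lagging)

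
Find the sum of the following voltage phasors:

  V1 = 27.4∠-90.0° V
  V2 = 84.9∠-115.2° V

Step 1 — Convert each phasor to rectangular form:
  V1 = 27.4·(cos(-90.0°) + j·sin(-90.0°)) = 0 - j27.4 V
  V2 = 84.9·(cos(-115.2°) + j·sin(-115.2°)) = -36.15 - j76.82 V
Step 2 — Sum components: V_total = -36.15 - j104.2 V.
Step 3 — Convert to polar: |V_total| = 110.3 V, ∠V_total = -109.1°.

V_total = 110.3∠-109.1° V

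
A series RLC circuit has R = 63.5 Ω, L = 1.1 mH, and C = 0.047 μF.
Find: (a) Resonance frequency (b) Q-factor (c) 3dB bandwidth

Step 1 — Resonance condition Im(Z)=0 gives ω₀ = 1/√(LC).
Step 2 — ω₀ = 1/√(0.0011·4.7e-08) = 1.391e+05 rad/s.
Step 3 — f₀ = ω₀/(2π) = 2.213e+04 Hz.
Step 4 — Series Q: Q = ω₀L/R = 1.391e+05·0.0011/63.5 = 2.409.
Step 5 — 3dB bandwidth: Δω = ω₀/Q = 5.773e+04 rad/s; BW = Δω/(2π) = 9188 Hz.

(a) f₀ = 2.213e+04 Hz  (b) Q = 2.409  (c) BW = 9188 Hz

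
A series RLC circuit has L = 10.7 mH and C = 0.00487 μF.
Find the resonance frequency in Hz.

Step 1 — Resonance condition Im(Z)=0 gives ω₀ = 1/√(LC).
Step 2 — ω₀ = 1/√(0.0107·4.87e-09) = 1.385e+05 rad/s.
Step 3 — f₀ = ω₀/(2π) = 2.205e+04 Hz.

f₀ = 2.205e+04 Hz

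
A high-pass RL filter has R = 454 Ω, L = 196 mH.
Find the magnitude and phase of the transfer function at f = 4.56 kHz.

Step 1 — Angular frequency: ω = 2π·4560 = 2.865e+04 rad/s.
Step 2 — Transfer function: H(jω) = jωL/(R + jωL).
Step 3 — Numerator jωL = j·5616; denominator R + jωL = 454 + j5616.
Step 4 — H = 0.9935 + j0.08032.
Step 5 — Magnitude: |H| = 0.9967 (-0.0 dB); phase: φ = 4.6°.

|H| = 0.9967 (-0.0 dB), φ = 4.6°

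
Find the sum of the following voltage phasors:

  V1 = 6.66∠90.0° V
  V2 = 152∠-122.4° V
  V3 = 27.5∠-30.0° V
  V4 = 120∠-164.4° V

Step 1 — Convert each phasor to rectangular form:
  V1 = 6.66·(cos(90.0°) + j·sin(90.0°)) = 0 + j6.66 V
  V2 = 152·(cos(-122.4°) + j·sin(-122.4°)) = -81.45 - j128.3 V
  V3 = 27.5·(cos(-30.0°) + j·sin(-30.0°)) = 23.82 - j13.75 V
  V4 = 120·(cos(-164.4°) + j·sin(-164.4°)) = -115.6 - j32.27 V
Step 2 — Sum components: V_total = -173.2 - j167.7 V.
Step 3 — Convert to polar: |V_total| = 241.1 V, ∠V_total = -135.9°.

V_total = 241.1∠-135.9° V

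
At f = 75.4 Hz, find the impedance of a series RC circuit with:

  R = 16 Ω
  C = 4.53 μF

Step 1 — Angular frequency: ω = 2π·f = 2π·75.4 = 473.8 rad/s.
Step 2 — Component impedances:
  R: Z = R = 16 Ω
  C: Z = 1/(jωC) = -j/(ω·C) = 0 - j466 Ω
Step 3 — Series combination: Z_total = R + C = 16 - j466 Ω = 466.2∠-88.0° Ω.

Z = 16 - j466 Ω = 466.2∠-88.0° Ω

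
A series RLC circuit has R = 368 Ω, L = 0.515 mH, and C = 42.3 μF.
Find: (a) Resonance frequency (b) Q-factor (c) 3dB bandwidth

Step 1 — Resonance: ω₀ = 1/√(LC) = 1/√(0.000515·4.23e-05) = 6775 rad/s.
Step 2 — f₀ = ω₀/(2π) = 1078 Hz.
Step 3 — Series Q: Q = ω₀L/R = 6775·0.000515/368 = 0.009482.
Step 4 — Bandwidth: Δω = ω₀/Q = 7.146e+05 rad/s; BW = Δω/(2π) = 1.137e+05 Hz.

(a) f₀ = 1078 Hz  (b) Q = 0.009482  (c) BW = 1.137e+05 Hz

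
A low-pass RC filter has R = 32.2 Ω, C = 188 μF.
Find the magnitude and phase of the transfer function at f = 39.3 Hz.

Step 1 — Angular frequency: ω = 2π·39.3 = 246.9 rad/s.
Step 2 — Transfer function: H(jω) = 1/(1 + jωRC).
Step 3 — Denominator: 1 + jωRC = 1 + j·246.9·32.2·0.000188 = 1 + j1.495.
Step 4 — H = 0.3092 - j0.4622.
Step 5 — Magnitude: |H| = 0.556 (-5.1 dB); phase: φ = -56.2°.

|H| = 0.556 (-5.1 dB), φ = -56.2°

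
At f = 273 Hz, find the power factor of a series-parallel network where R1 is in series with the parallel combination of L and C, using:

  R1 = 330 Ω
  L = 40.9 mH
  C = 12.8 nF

Step 1 — Angular frequency: ω = 2π·f = 2π·273 = 1715 rad/s.
Step 2 — Component impedances:
  R1: Z = R = 330 Ω
  L: Z = jωL = j·1715·0.0409 = 0 + j70.16 Ω
  C: Z = 1/(jωC) = -j/(ω·C) = 0 - j4.555e+04 Ω
Step 3 — Parallel branch: L || C = 1/(1/L + 1/C) = 0 + j70.26 Ω.
Step 4 — Series with R1: Z_total = R1 + (L || C) = 330 + j70.26 Ω = 337.4∠12.0° Ω.
Step 5 — Power factor: PF = cos(φ) = Re(Z)/|Z| = 330/337.4 = 0.9781.
Step 6 — Type: Im(Z) = 70.26 ⇒ lagging (phase φ = 12.0°).

PF = 0.9781 (lagging, φ = 12.0°)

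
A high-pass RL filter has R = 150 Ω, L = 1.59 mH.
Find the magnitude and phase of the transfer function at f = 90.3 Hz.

Step 1 — Angular frequency: ω = 2π·90.3 = 567.4 rad/s.
Step 2 — Transfer function: H(jω) = jωL/(R + jωL).
Step 3 — Numerator jωL = j·0.9021; denominator R + jωL = 150 + j0.9021.
Step 4 — H = 3.617e-05 + j0.006014.
Step 5 — Magnitude: |H| = 0.006014 (-44.4 dB); phase: φ = 89.7°.

|H| = 0.006014 (-44.4 dB), φ = 89.7°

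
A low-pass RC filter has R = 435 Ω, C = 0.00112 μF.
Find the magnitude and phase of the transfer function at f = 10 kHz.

Step 1 — Angular frequency: ω = 2π·1e+04 = 6.283e+04 rad/s.
Step 2 — Transfer function: H(jω) = 1/(1 + jωRC).
Step 3 — Denominator: 1 + jωRC = 1 + j·6.283e+04·435·1.12e-09 = 1 + j0.03061.
Step 4 — H = 0.9991 - j0.03058.
Step 5 — Magnitude: |H| = 0.9995 (-0.0 dB); phase: φ = -1.8°.

|H| = 0.9995 (-0.0 dB), φ = -1.8°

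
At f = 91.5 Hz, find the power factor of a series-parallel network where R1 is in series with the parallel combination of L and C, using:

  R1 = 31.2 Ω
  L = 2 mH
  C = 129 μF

Step 1 — Angular frequency: ω = 2π·f = 2π·91.5 = 574.9 rad/s.
Step 2 — Component impedances:
  R1: Z = R = 31.2 Ω
  L: Z = jωL = j·574.9·0.002 = 0 + j1.15 Ω
  C: Z = 1/(jωC) = -j/(ω·C) = 0 - j13.48 Ω
Step 3 — Parallel branch: L || C = 1/(1/L + 1/C) = 0 + j1.257 Ω.
Step 4 — Series with R1: Z_total = R1 + (L || C) = 31.2 + j1.257 Ω = 31.23∠2.3° Ω.
Step 5 — Power factor: PF = cos(φ) = Re(Z)/|Z| = 31.2/31.225 = 0.9992.
Step 6 — Type: Im(Z) = 1.257 ⇒ lagging (phase φ = 2.3°).

PF = 0.9992 (lagging, φ = 2.3°)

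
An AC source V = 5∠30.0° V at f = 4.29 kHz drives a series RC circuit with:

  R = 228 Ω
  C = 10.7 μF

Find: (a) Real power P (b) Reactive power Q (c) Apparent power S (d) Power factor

Step 1 — Angular frequency: ω = 2π·f = 2π·4290 = 2.695e+04 rad/s.
Step 2 — Component impedances:
  R: Z = R = 228 Ω
  C: Z = 1/(jωC) = -j/(ω·C) = 0 - j3.467 Ω
Step 3 — Series combination: Z_total = R + C = 228 - j3.467 Ω = 228∠-0.9° Ω.
Step 4 — Source phasor: V = 5∠30.0° V = 4.33 + j2.5 V.
Step 5 — Current: I = V / Z = 0.01882 + j0.01125 A = 0.02193∠30.9° A.
Step 6 — Complex power: S = V·I* = 0.1096 - j0.001667 VA.
Step 7 — Real power: P = Re(S) = 0.1096 W.
Step 8 — Reactive power: Q = Im(S) = -0.001667 VAR.
Step 9 — Apparent power: |S| = 0.1096 VA.
Step 10 — Power factor: PF = P/|S| = 0.9999 (leading).

(a) P = 0.1096 W  (b) Q = -0.001667 VAR  (c) S = 0.1096 VA  (d) PF = 0.9999 (leading)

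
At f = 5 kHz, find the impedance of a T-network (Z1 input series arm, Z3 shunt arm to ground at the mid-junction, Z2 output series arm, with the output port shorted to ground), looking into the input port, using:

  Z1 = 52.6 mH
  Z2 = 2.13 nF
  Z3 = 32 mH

Step 1 — Angular frequency: ω = 2π·f = 2π·5000 = 3.142e+04 rad/s.
Step 2 — Component impedances:
  Z1: Z = jωL = j·3.142e+04·0.0526 = 0 + j1652 Ω
  Z2: Z = 1/(jωC) = -j/(ω·C) = 0 - j1.494e+04 Ω
  Z3: Z = jωL = j·3.142e+04·0.032 = 0 + j1005 Ω
Step 3 — With the output port shorted to ground, the output series arm Z2 runs from the junction to ground; the shunt arm Z3 also runs from the junction to ground. They appear in parallel: Z3 || Z2 = 0 + j1078 Ω.
Step 4 — Series with input arm Z1: Z_in = Z1 + (Z3 || Z2) = 0 + j2730 Ω = 2730∠90.0° Ω.

Z = 0 + j2730 Ω = 2730∠90.0° Ω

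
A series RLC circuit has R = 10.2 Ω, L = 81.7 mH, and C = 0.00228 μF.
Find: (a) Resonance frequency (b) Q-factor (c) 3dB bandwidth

Step 1 — Resonance: ω₀ = 1/√(LC) = 1/√(0.0817·2.28e-09) = 7.327e+04 rad/s.
Step 2 — f₀ = ω₀/(2π) = 1.166e+04 Hz.
Step 3 — Series Q: Q = ω₀L/R = 7.327e+04·0.0817/10.2 = 586.9.
Step 4 — Bandwidth: Δω = ω₀/Q = 124.8 rad/s; BW = Δω/(2π) = 19.87 Hz.

(a) f₀ = 1.166e+04 Hz  (b) Q = 586.9  (c) BW = 19.87 Hz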